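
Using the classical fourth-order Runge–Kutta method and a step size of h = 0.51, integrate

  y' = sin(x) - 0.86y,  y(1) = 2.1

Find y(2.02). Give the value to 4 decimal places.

1.5247

RK4: k1 = f(x_n, y_n); k2 = f(x_n + h/2, y_n + (h/2)·k1); k3 = f(x_n + h/2, y_n + (h/2)·k2); k4 = f(x_n + h, y_n + h·k3); y_{n+1} = y_n + (h/6)·(k1 + 2k2 + 2k3 + k4).
x=1.000000, y=2.100000:
  k1 = f(1.000000, 2.100000) = -0.964529
  k2 = f(1.255000, 1.854045) = -0.643929
  k3 = f(1.255000, 1.935798) = -0.714237
  k4 = f(1.510000, 1.735739) = -0.494583
  y ← 2.100000 + (0.51/6)·(k1 + 2k2 + 2k3 + k4) = 1.745087
x=1.510000, y=1.745087:
  k1 = f(1.510000, 1.745087) = -0.502623
  k2 = f(1.765000, 1.616918) = -0.409348
  k3 = f(1.765000, 1.640703) = -0.429803
  k4 = f(2.020000, 1.525888) = -0.411470
  y ← 1.745087 + (0.51/6)·(k1 + 2k2 + 2k3 + k4) = 1.524734
y(2.02) ≈ 1.5247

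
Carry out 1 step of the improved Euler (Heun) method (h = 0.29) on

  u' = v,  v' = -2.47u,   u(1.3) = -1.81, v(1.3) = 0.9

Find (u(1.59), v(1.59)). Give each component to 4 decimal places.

Heun on (u,v): k1 = f(t_n, state_n); k2 = f(t_n + h, state_n + h·k1); state_{n+1} = state_n + (h/2)·(k1 + k2).
1.300000: (-1.810000, 0.900000)
  k1 = (0.900000, 4.470700)
  predictor → (-1.549000, 2.196503)
  k2 = (2.196503, 3.826030)
  → (-1.361007, 2.103026)
(u(1.59), v(1.59)) ≈ (-1.3610, 2.1030)

-1.3610, 2.1030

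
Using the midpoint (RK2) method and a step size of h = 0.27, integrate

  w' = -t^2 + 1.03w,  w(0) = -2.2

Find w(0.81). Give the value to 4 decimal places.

Midpoint: k1 = f(t_n, w_n); k2 = f(t_n + h/2, w_n + (h/2)·k1); w_{n+1} = w_n + h·k2.
t=0.000000, w=-2.200000:
  k1 = f(0.000000, -2.200000) = -2.266000
  k2 = f(0.135000, -2.505910) = -2.599312
  w ← -2.200000 + 0.27·(-2.599312) = -2.901814
t=0.270000, w=-2.901814:
  k1 = f(0.270000, -2.901814) = -3.061769
  k2 = f(0.405000, -3.315153) = -3.578633
  w ← -2.901814 + 0.27·(-3.578633) = -3.868045
t=0.540000, w=-3.868045:
  k1 = f(0.540000, -3.868045) = -4.275687
  k2 = f(0.675000, -4.445263) = -5.034246
  w ← -3.868045 + 0.27·(-5.034246) = -5.227291
w(0.81) ≈ -5.2273

-5.2273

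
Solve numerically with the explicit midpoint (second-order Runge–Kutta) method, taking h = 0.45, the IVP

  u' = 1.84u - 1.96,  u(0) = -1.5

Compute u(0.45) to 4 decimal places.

-4.5033

Midpoint: k1 = f(t_n, u_n); k2 = f(t_n + h/2, u_n + (h/2)·k1); u_{n+1} = u_n + h·k2.
t=0.000000, u=-1.500000:
  k1 = f(0.000000, -1.500000) = -4.720000
  k2 = f(0.225000, -2.562000) = -6.674080
  u ← -1.500000 + 0.45·(-6.674080) = -4.503336
u(0.45) ≈ -4.5033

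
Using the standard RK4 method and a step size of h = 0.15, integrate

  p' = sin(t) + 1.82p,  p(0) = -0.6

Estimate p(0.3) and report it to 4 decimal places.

-0.9817

RK4: k1 = f(t_n, p_n); k2 = f(t_n + h/2, p_n + (h/2)·k1); k3 = f(t_n + h/2, p_n + (h/2)·k2); k4 = f(t_n + h, p_n + h·k3); p_{n+1} = p_n + (h/6)·(k1 + 2k2 + 2k3 + k4).
t=0.000000, p=-0.600000:
  k1 = f(0.000000, -0.600000) = -1.092000
  k2 = f(0.075000, -0.681900) = -1.166128
  k3 = f(0.075000, -0.687460) = -1.176247
  k4 = f(0.150000, -0.776437) = -1.263677
  p ← -0.600000 + (0.15/6)·(k1 + 2k2 + 2k3 + k4) = -0.776011
t=0.150000, p=-0.776011:
  k1 = f(0.150000, -0.776011) = -1.262901
  k2 = f(0.225000, -0.870728) = -1.361619
  k3 = f(0.225000, -0.878132) = -1.375094
  k4 = f(0.300000, -0.982275) = -1.492220
  p ← -0.776011 + (0.15/6)·(k1 + 2k2 + 2k3 + k4) = -0.981724
p(0.3) ≈ -0.9817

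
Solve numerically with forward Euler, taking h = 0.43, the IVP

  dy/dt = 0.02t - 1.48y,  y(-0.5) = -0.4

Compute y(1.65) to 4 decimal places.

Euler: y_{n+1} = y_n + h·f(t_n, y_n).
t=-0.500000, y=-0.400000: f=0.582000 → y ← -0.400000 + 0.43·0.582000 = -0.149740
t=-0.070000, y=-0.149740: f=0.220215 → y ← -0.149740 + 0.43·0.220215 = -0.055047
t=0.360000, y=-0.055047: f=0.088670 → y ← -0.055047 + 0.43·0.088670 = -0.016919
t=0.790000, y=-0.016919: f=0.040841 → y ← -0.016919 + 0.43·0.040841 = 0.000642
t=1.220000, y=0.000642: f=0.023450 → y ← 0.000642 + 0.43·0.023450 = 0.010725
y(1.65) ≈ 0.0107

0.0107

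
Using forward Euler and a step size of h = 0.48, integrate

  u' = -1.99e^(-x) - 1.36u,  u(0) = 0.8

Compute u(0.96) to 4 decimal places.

Euler: u_{n+1} = u_n + h·f(x_n, u_n).
x=0.000000, u=0.800000: f=-3.078000 → u ← 0.800000 + 0.48·(-3.078000) = -0.677440
x=0.480000, u=-0.677440: f=-0.310061 → u ← -0.677440 + 0.48·(-0.310061) = -0.826269
u(0.96) ≈ -0.8263

-0.8263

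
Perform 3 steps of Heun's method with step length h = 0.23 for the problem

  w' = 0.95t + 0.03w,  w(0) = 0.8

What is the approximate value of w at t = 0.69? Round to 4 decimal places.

1.0443

Heun: k1 = f(t_n, w_n); k2 = f(t_n + h, w_n + h·k1); w_{n+1} = w_n + (h/2)·(k1 + k2).
t=0.000000, w=0.800000:
  k1 = f(0.000000, 0.800000) = 0.024000
  k2 = f(0.230000, 0.805520) = 0.242666
  w ← 0.800000 + (0.23/2)·(0.024000 + 0.242666) = 0.830667
t=0.230000, w=0.830667:
  k1 = f(0.230000, 0.830667) = 0.243420
  k2 = f(0.460000, 0.886653) = 0.463600
  w ← 0.830667 + (0.23/2)·(0.243420 + 0.463600) = 0.911974
t=0.460000, w=0.911974:
  k1 = f(0.460000, 0.911974) = 0.464359
  k2 = f(0.690000, 1.018776) = 0.686063
  w ← 0.911974 + (0.23/2)·(0.464359 + 0.686063) = 1.044272
w(0.69) ≈ 1.0443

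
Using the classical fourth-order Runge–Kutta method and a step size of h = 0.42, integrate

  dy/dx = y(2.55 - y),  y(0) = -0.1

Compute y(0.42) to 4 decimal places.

RK4: k1 = f(x_n, y_n); k2 = f(x_n + h/2, y_n + (h/2)·k1); k3 = f(x_n + h/2, y_n + (h/2)·k2); k4 = f(x_n + h, y_n + h·k3); y_{n+1} = y_n + (h/6)·(k1 + 2k2 + 2k3 + k4).
x=0.000000, y=-0.100000:
  k1 = f(0.000000, -0.100000) = -0.265000
  k2 = f(0.210000, -0.155650) = -0.421134
  k3 = f(0.210000, -0.188438) = -0.516026
  k4 = f(0.420000, -0.316731) = -0.907983
  y ← -0.100000 + (0.42/6)·(k1 + 2k2 + 2k3 + k4) = -0.313311
y(0.42) ≈ -0.3133

-0.3133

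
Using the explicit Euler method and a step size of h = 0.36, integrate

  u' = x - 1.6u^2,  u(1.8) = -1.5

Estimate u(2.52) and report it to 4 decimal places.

Euler: u_{n+1} = u_n + h·f(x_n, u_n).
x=1.800000, u=-1.500000: f=-1.800000 → u ← -1.500000 + 0.36·(-1.800000) = -2.148000
x=2.160000, u=-2.148000: f=-5.222246 → u ← -2.148000 + 0.36·(-5.222246) = -4.028009
u(2.52) ≈ -4.0280

-4.0280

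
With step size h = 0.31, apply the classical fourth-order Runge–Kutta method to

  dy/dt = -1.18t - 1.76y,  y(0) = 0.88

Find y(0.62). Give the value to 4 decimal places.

0.1331

RK4: k1 = f(t_n, y_n); k2 = f(t_n + h/2, y_n + (h/2)·k1); k3 = f(t_n + h/2, y_n + (h/2)·k2); k4 = f(t_n + h, y_n + h·k3); y_{n+1} = y_n + (h/6)·(k1 + 2k2 + 2k3 + k4).
t=0.000000, y=0.880000:
  k1 = f(0.000000, 0.880000) = -1.548800
  k2 = f(0.155000, 0.639936) = -1.309187
  k3 = f(0.155000, 0.677076) = -1.374554
  k4 = f(0.310000, 0.453888) = -1.164644
  y ← 0.880000 + (0.31/6)·(k1 + 2k2 + 2k3 + k4) = 0.462486
t=0.310000, y=0.462486:
  k1 = f(0.310000, 0.462486) = -1.179774
  k2 = f(0.465000, 0.279620) = -1.040832
  k3 = f(0.465000, 0.301157) = -1.078736
  k4 = f(0.620000, 0.128077) = -0.957016
  y ← 0.462486 + (0.31/6)·(k1 + 2k2 + 2k3 + k4) = 0.133063
y(0.62) ≈ 0.1331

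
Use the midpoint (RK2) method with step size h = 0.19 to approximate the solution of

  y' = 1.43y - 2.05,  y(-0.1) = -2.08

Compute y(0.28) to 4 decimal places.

-4.5833

Midpoint: k1 = f(x_n, y_n); k2 = f(x_n + h/2, y_n + (h/2)·k1); y_{n+1} = y_n + h·k2.
x=-0.100000, y=-2.080000:
  k1 = f(-0.100000, -2.080000) = -5.024400
  k2 = f(-0.005000, -2.557318) = -5.706965
  y ← -2.080000 + 0.19·(-5.706965) = -3.164323
x=0.090000, y=-3.164323:
  k1 = f(0.090000, -3.164323) = -6.574982
  k2 = f(0.185000, -3.788947) = -7.468194
  y ← -3.164323 + 0.19·(-7.468194) = -4.583280
y(0.28) ≈ -4.5833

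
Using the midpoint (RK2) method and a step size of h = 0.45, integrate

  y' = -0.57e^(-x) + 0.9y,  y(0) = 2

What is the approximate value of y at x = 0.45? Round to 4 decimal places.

2.7173

Midpoint: k1 = f(x_n, y_n); k2 = f(x_n + h/2, y_n + (h/2)·k1); y_{n+1} = y_n + h·k2.
x=0.000000, y=2.000000:
  k1 = f(0.000000, 2.000000) = 1.230000
  k2 = f(0.225000, 2.276750) = 1.593921
  y ← 2.000000 + 0.45·1.593921 = 2.717264
y(0.45) ≈ 2.7173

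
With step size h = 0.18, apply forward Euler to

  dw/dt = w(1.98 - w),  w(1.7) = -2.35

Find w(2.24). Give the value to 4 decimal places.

Euler: w_{n+1} = w_n + h·f(t_n, w_n).
t=1.700000, w=-2.350000: f=-10.175500 → w ← -2.350000 + 0.18·(-10.175500) = -4.181590
t=1.880000, w=-4.181590: f=-25.765243 → w ← -4.181590 + 0.18·(-25.765243) = -8.819334
t=2.060000, w=-8.819334: f=-95.242929 → w ← -8.819334 + 0.18·(-95.242929) = -25.963061
w(2.24) ≈ -25.9631

-25.9631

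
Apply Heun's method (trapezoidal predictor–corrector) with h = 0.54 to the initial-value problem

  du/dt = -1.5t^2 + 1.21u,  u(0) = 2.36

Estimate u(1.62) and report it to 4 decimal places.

11.8531

Heun: k1 = f(t_n, u_n); k2 = f(t_n + h, u_n + h·k1); u_{n+1} = u_n + (h/2)·(k1 + k2).
t=0.000000, u=2.360000:
  k1 = f(0.000000, 2.360000) = 2.855600
  k2 = f(0.540000, 3.902024) = 4.284049
  u ← 2.360000 + (0.54/2)·(2.855600 + 4.284049) = 4.287705
t=0.540000, u=4.287705:
  k1 = f(0.540000, 4.287705) = 4.750723
  k2 = f(1.080000, 6.853096) = 6.542646
  u ← 4.287705 + (0.54/2)·(4.750723 + 6.542646) = 7.336915
t=1.080000, u=7.336915:
  k1 = f(1.080000, 7.336915) = 7.128067
  k2 = f(1.620000, 11.186071) = 9.598546
  u ← 7.336915 + (0.54/2)·(7.128067 + 9.598546) = 11.853101
u(1.62) ≈ 11.8531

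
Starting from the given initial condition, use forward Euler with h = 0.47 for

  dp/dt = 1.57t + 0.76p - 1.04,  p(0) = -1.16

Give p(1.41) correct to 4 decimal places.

-3.7882

Euler: p_{n+1} = p_n + h·f(t_n, p_n).
t=0.000000, p=-1.160000: f=-1.921600 → p ← -1.160000 + 0.47·(-1.921600) = -2.063152
t=0.470000, p=-2.063152: f=-1.870096 → p ← -2.063152 + 0.47·(-1.870096) = -2.942097
t=0.940000, p=-2.942097: f=-1.800194 → p ← -2.942097 + 0.47·(-1.800194) = -3.788188
p(1.41) ≈ -3.7882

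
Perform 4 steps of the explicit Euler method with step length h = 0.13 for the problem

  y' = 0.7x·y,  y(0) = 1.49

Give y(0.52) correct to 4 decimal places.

Euler: y_{n+1} = y_n + h·f(x_n, y_n).
x=0.000000, y=1.490000: f=0.000000 → y ← 1.490000 + 0.13·0.000000 = 1.490000
x=0.130000, y=1.490000: f=0.135590 → y ← 1.490000 + 0.13·0.135590 = 1.507627
x=0.260000, y=1.507627: f=0.274388 → y ← 1.507627 + 0.13·0.274388 = 1.543297
x=0.390000, y=1.543297: f=0.421320 → y ← 1.543297 + 0.13·0.421320 = 1.598069
y(0.52) ≈ 1.5981

1.5981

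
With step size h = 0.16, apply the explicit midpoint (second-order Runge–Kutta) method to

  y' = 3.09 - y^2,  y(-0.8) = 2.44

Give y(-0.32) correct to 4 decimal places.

Midpoint: k1 = f(t_n, y_n); k2 = f(t_n + h/2, y_n + (h/2)·k1); y_{n+1} = y_n + h·k2.
t=-0.800000, y=2.440000:
  k1 = f(-0.800000, 2.440000) = -2.863600
  k2 = f(-0.720000, 2.210912) = -1.798132
  y ← 2.440000 + 0.16·(-1.798132) = 2.152299
t=-0.640000, y=2.152299:
  k1 = f(-0.640000, 2.152299) = -1.542391
  k2 = f(-0.560000, 2.028908) = -1.026466
  y ← 2.152299 + 0.16·(-1.026466) = 1.988064
t=-0.480000, y=1.988064:
  k1 = f(-0.480000, 1.988064) = -0.862400
  k2 = f(-0.400000, 1.919072) = -0.592839
  y ← 1.988064 + 0.16·(-0.592839) = 1.893210
y(-0.32) ≈ 1.8932

1.8932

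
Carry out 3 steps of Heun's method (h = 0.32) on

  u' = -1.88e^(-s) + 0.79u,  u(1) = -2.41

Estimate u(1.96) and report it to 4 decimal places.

-5.7919

Heun: k1 = f(s_n, u_n); k2 = f(s_n + h, u_n + h·k1); u_{n+1} = u_n + (h/2)·(k1 + k2).
s=1.000000, u=-2.410000:
  k1 = f(1.000000, -2.410000) = -2.595513
  k2 = f(1.320000, -3.240564) = -3.062260
  u ← -2.410000 + (0.32/2)·(-2.595513 + (-3.062260)) = -3.315244
s=1.320000, u=-3.315244:
  k1 = f(1.320000, -3.315244) = -3.121257
  k2 = f(1.640000, -4.314046) = -3.772779
  u ← -3.315244 + (0.32/2)·(-3.121257 + (-3.772779)) = -4.418289
s=1.640000, u=-4.418289:
  k1 = f(1.640000, -4.418289) = -3.855131
  k2 = f(1.960000, -5.651931) = -4.729840
  u ← -4.418289 + (0.32/2)·(-3.855131 + (-4.729840)) = -5.791885
u(1.96) ≈ -5.7919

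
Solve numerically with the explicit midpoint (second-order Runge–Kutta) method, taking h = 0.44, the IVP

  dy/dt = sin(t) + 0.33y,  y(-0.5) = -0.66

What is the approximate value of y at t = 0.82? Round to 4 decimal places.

Midpoint: k1 = f(t_n, y_n); k2 = f(t_n + h/2, y_n + (h/2)·k1); y_{n+1} = y_n + h·k2.
t=-0.500000, y=-0.660000:
  k1 = f(-0.500000, -0.660000) = -0.697226
  k2 = f(-0.280000, -0.813390) = -0.544774
  y ← -0.660000 + 0.44·(-0.544774) = -0.899701
t=-0.060000, y=-0.899701:
  k1 = f(-0.060000, -0.899701) = -0.356865
  k2 = f(0.160000, -0.978211) = -0.163491
  y ← -0.899701 + 0.44·(-0.163491) = -0.971637
t=0.380000, y=-0.971637:
  k1 = f(0.380000, -0.971637) = 0.050280
  k2 = f(0.600000, -0.960575) = 0.247653
  y ← -0.971637 + 0.44·0.247653 = -0.862670
y(0.82) ≈ -0.8627

-0.8627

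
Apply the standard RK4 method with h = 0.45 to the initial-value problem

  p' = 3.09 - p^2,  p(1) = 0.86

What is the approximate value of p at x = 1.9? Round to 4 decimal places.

1.6888

RK4: k1 = f(x_n, p_n); k2 = f(x_n + h/2, p_n + (h/2)·k1); k3 = f(x_n + h/2, p_n + (h/2)·k2); k4 = f(x_n + h, p_n + h·k3); p_{n+1} = p_n + (h/6)·(k1 + 2k2 + 2k3 + k4).
x=1.000000, p=0.860000:
  k1 = f(1.000000, 0.860000) = 2.350400
  k2 = f(1.225000, 1.388840) = 1.161123
  k3 = f(1.225000, 1.121253) = 1.832792
  k4 = f(1.450000, 1.684756) = 0.251596
  p ← 0.860000 + (0.45/6)·(k1 + 2k2 + 2k3 + k4) = 1.504237
x=1.450000, p=1.504237:
  k1 = f(1.450000, 1.504237) = 0.827271
  k2 = f(1.675000, 1.690373) = 0.232639
  k3 = f(1.675000, 1.556581) = 0.667056
  k4 = f(1.900000, 1.804412) = -0.165904
  p ← 1.504237 + (0.45/6)·(k1 + 2k2 + 2k3 + k4) = 1.688794
p(1.9) ≈ 1.6888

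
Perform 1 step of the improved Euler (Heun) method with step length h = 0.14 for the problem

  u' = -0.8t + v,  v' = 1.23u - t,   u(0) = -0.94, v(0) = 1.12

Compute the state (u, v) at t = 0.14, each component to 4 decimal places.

-0.8024, 0.9618

Heun on (u,v): k1 = f(t_n, state_n); k2 = f(t_n + h, state_n + h·k1); state_{n+1} = state_n + (h/2)·(k1 + k2).
0.000000: (-0.940000, 1.120000)
  k1 = (1.120000, -1.156200)
  predictor → (-0.783200, 0.958132)
  k2 = (0.846132, -1.103336)
  → (-0.802371, 0.961832)
(u(0.14), v(0.14)) ≈ (-0.8024, 0.9618)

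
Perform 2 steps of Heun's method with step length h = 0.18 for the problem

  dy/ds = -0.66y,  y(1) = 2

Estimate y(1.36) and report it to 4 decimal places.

1.5780

Heun: k1 = f(s_n, y_n); k2 = f(s_n + h, y_n + h·k1); y_{n+1} = y_n + (h/2)·(k1 + k2).
s=1.000000, y=2.000000:
  k1 = f(1.000000, 2.000000) = -1.320000
  k2 = f(1.180000, 1.762400) = -1.163184
  y ← 2.000000 + (0.18/2)·(-1.320000 + (-1.163184)) = 1.776513
s=1.180000, y=1.776513:
  k1 = f(1.180000, 1.776513) = -1.172499
  k2 = f(1.360000, 1.565464) = -1.033206
  y ← 1.776513 + (0.18/2)·(-1.172499 + (-1.033206)) = 1.578000
y(1.36) ≈ 1.5780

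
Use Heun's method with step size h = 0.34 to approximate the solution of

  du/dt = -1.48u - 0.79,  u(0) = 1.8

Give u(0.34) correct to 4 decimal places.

Heun: k1 = f(t_n, u_n); k2 = f(t_n + h, u_n + h·k1); u_{n+1} = u_n + (h/2)·(k1 + k2).
t=0.000000, u=1.800000:
  k1 = f(0.000000, 1.800000) = -3.454000
  k2 = f(0.340000, 0.625640) = -1.715947
  u ← 1.800000 + (0.34/2)·(-3.454000 + (-1.715947)) = 0.921109
u(0.34) ≈ 0.9211

0.9211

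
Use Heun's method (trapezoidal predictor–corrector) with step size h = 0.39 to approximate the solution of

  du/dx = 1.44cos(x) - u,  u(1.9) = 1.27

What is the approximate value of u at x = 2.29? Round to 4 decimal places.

Heun: k1 = f(x_n, u_n); k2 = f(x_n + h, u_n + h·k1); u_{n+1} = u_n + (h/2)·(k1 + k2).
x=1.900000, u=1.270000:
  k1 = f(1.900000, 1.270000) = -1.735537
  k2 = f(2.290000, 0.593141) = -1.541792
  u ← 1.270000 + (0.39/2)·(-1.735537 + (-1.541792)) = 0.630921
u(2.29) ≈ 0.6309

0.6309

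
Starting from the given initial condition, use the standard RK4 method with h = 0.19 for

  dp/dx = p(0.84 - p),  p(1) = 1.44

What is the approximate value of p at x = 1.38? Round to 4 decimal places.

RK4: k1 = f(x_n, p_n); k2 = f(x_n + h/2, p_n + (h/2)·k1); k3 = f(x_n + h/2, p_n + (h/2)·k2); k4 = f(x_n + h, p_n + h·k3); p_{n+1} = p_n + (h/6)·(k1 + 2k2 + 2k3 + k4).
x=1.000000, p=1.440000:
  k1 = f(1.000000, 1.440000) = -0.864000
  k2 = f(1.095000, 1.357920) = -0.703294
  k3 = f(1.095000, 1.373187) = -0.732166
  k4 = f(1.190000, 1.300889) = -0.599565
  p ← 1.440000 + (0.19/6)·(k1 + 2k2 + 2k3 + k4) = 1.302741
x=1.190000, p=1.302741:
  k1 = f(1.190000, 1.302741) = -0.602832
  k2 = f(1.285000, 1.245472) = -0.505004
  k3 = f(1.285000, 1.254766) = -0.520434
  k4 = f(1.380000, 1.203859) = -0.438035
  p ← 1.302741 + (0.19/6)·(k1 + 2k2 + 2k3 + k4) = 1.204836
p(1.38) ≈ 1.2048

1.2048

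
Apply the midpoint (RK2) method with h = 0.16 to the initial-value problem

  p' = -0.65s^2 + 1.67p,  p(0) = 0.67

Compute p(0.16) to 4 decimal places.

0.8723

Midpoint: k1 = f(s_n, p_n); k2 = f(s_n + h/2, p_n + (h/2)·k1); p_{n+1} = p_n + h·k2.
s=0.000000, p=0.670000:
  k1 = f(0.000000, 0.670000) = 1.118900
  k2 = f(0.080000, 0.759512) = 1.264225
  p ← 0.670000 + 0.16·1.264225 = 0.872276
p(0.16) ≈ 0.8723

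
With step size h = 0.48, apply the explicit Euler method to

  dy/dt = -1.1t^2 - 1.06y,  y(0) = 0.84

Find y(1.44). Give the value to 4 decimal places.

-0.4468

Euler: y_{n+1} = y_n + h·f(t_n, y_n).
t=0.000000, y=0.840000: f=-0.890400 → y ← 0.840000 + 0.48·(-0.890400) = 0.412608
t=0.480000, y=0.412608: f=-0.690804 → y ← 0.412608 + 0.48·(-0.690804) = 0.081022
t=0.960000, y=0.081022: f=-1.099643 → y ← 0.081022 + 0.48·(-1.099643) = -0.446807
y(1.44) ≈ -0.4468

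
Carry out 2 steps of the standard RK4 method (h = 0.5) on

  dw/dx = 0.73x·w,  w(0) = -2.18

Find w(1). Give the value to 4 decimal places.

RK4: k1 = f(x_n, w_n); k2 = f(x_n + h/2, w_n + (h/2)·k1); k3 = f(x_n + h/2, w_n + (h/2)·k2); k4 = f(x_n + h, w_n + h·k3); w_{n+1} = w_n + (h/6)·(k1 + 2k2 + 2k3 + k4).
x=0.000000, w=-2.180000:
  k1 = f(0.000000, -2.180000) = 0.000000
  k2 = f(0.250000, -2.180000) = -0.397850
  k3 = f(0.250000, -2.279463) = -0.416002
  k4 = f(0.500000, -2.388001) = -0.871620
  w ← -2.180000 + (0.5/6)·(k1 + 2k2 + 2k3 + k4) = -2.388277
x=0.500000, w=-2.388277:
  k1 = f(0.500000, -2.388277) = -0.871721
  k2 = f(0.750000, -2.606207) = -1.426898
  k3 = f(0.750000, -2.745002) = -1.502888
  k4 = f(1.000000, -3.139721) = -2.291996
  w ← -2.388277 + (0.5/6)·(k1 + 2k2 + 2k3 + k4) = -3.140218
w(1) ≈ -3.1402

-3.1402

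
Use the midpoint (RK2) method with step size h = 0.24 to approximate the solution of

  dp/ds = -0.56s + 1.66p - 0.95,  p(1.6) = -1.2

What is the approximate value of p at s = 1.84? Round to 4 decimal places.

Midpoint: k1 = f(s_n, p_n); k2 = f(s_n + h/2, p_n + (h/2)·k1); p_{n+1} = p_n + h·k2.
s=1.600000, p=-1.200000:
  k1 = f(1.600000, -1.200000) = -3.838000
  k2 = f(1.720000, -1.660560) = -4.669730
  p ← -1.200000 + 0.24·(-4.669730) = -2.320735
p(1.84) ≈ -2.3207

-2.3207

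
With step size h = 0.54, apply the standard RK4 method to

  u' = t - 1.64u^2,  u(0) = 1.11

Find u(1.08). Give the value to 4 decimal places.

RK4: k1 = f(t_n, u_n); k2 = f(t_n + h/2, u_n + (h/2)·k1); k3 = f(t_n + h/2, u_n + (h/2)·k2); k4 = f(t_n + h, u_n + h·k3); u_{n+1} = u_n + (h/6)·(k1 + 2k2 + 2k3 + k4).
t=0.000000, u=1.110000:
  k1 = f(0.000000, 1.110000) = -2.020644
  k2 = f(0.270000, 0.564426) = -0.252466
  k3 = f(0.270000, 1.041834) = -1.510086
  k4 = f(0.540000, 0.294553) = 0.397711
  u ← 1.110000 + (0.54/6)·(k1 + 2k2 + 2k3 + k4) = 0.646677
t=0.540000, u=0.646677:
  k1 = f(0.540000, 0.646677) = -0.145833
  k2 = f(0.810000, 0.607302) = 0.205143
  k3 = f(0.810000, 0.702065) = 0.001652
  k4 = f(1.080000, 0.647568) = 0.392274
  u ← 0.646677 + (0.54/6)·(k1 + 2k2 + 2k3 + k4) = 0.706079
u(1.08) ≈ 0.7061

0.7061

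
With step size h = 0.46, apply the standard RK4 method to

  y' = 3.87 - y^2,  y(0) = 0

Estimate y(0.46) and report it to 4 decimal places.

1.3978

RK4: k1 = f(x_n, y_n); k2 = f(x_n + h/2, y_n + (h/2)·k1); k3 = f(x_n + h/2, y_n + (h/2)·k2); k4 = f(x_n + h, y_n + h·k3); y_{n+1} = y_n + (h/6)·(k1 + 2k2 + 2k3 + k4).
x=0.000000, y=0.000000:
  k1 = f(0.000000, 0.000000) = 3.870000
  k2 = f(0.230000, 0.890100) = 3.077722
  k3 = f(0.230000, 0.707876) = 3.368911
  k4 = f(0.460000, 1.549699) = 1.468432
  y ← 0.000000 + (0.46/6)·(k1 + 2k2 + 2k3 + k4) = 1.397764
y(0.46) ≈ 1.3978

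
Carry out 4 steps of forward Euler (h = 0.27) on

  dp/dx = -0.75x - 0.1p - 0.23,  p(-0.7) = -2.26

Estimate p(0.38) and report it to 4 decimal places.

-2.0419

Euler: p_{n+1} = p_n + h·f(x_n, p_n).
x=-0.700000, p=-2.260000: f=0.521000 → p ← -2.260000 + 0.27·0.521000 = -2.119330
x=-0.430000, p=-2.119330: f=0.304433 → p ← -2.119330 + 0.27·0.304433 = -2.037133
x=-0.160000, p=-2.037133: f=0.093713 → p ← -2.037133 + 0.27·0.093713 = -2.011830
x=0.110000, p=-2.011830: f=-0.111317 → p ← -2.011830 + 0.27·(-0.111317) = -2.041886
p(0.38) ≈ -2.0419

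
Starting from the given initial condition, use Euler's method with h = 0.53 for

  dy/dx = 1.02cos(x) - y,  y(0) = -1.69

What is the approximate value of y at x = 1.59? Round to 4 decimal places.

0.4275

Euler: y_{n+1} = y_n + h·f(x_n, y_n).
x=0.000000, y=-1.690000: f=2.710000 → y ← -1.690000 + 0.53·2.710000 = -0.253700
x=0.530000, y=-0.253700: f=1.133763 → y ← -0.253700 + 0.53·1.133763 = 0.347195
x=1.060000, y=0.347195: f=0.151455 → y ← 0.347195 + 0.53·0.151455 = 0.427466
y(1.59) ≈ 0.4275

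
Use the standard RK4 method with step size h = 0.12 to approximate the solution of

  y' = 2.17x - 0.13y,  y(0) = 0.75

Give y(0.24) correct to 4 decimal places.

RK4: k1 = f(x_n, y_n); k2 = f(x_n + h/2, y_n + (h/2)·k1); k3 = f(x_n + h/2, y_n + (h/2)·k2); k4 = f(x_n + h, y_n + h·k3); y_{n+1} = y_n + (h/6)·(k1 + 2k2 + 2k3 + k4).
x=0.000000, y=0.750000:
  k1 = f(0.000000, 0.750000) = -0.097500
  k2 = f(0.060000, 0.744150) = 0.033460
  k3 = f(0.060000, 0.752008) = 0.032439
  k4 = f(0.120000, 0.753893) = 0.162394
  y ← 0.750000 + (0.12/6)·(k1 + 2k2 + 2k3 + k4) = 0.753934
x=0.120000, y=0.753934:
  k1 = f(0.120000, 0.753934) = 0.162389
  k2 = f(0.180000, 0.763677) = 0.291322
  k3 = f(0.180000, 0.771413) = 0.290316
  k4 = f(0.240000, 0.788772) = 0.418260
  y ← 0.753934 + (0.12/6)·(k1 + 2k2 + 2k3 + k4) = 0.788812
y(0.24) ≈ 0.7888

0.7888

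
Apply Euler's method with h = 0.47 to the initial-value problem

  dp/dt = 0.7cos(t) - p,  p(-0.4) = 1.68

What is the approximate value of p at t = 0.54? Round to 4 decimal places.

0.9607

Euler: p_{n+1} = p_n + h·f(t_n, p_n).
t=-0.400000, p=1.680000: f=-1.035257 → p ← 1.680000 + 0.47·(-1.035257) = 1.193429
t=0.070000, p=1.193429: f=-0.495143 → p ← 1.193429 + 0.47·(-0.495143) = 0.960712
p(0.54) ≈ 0.9607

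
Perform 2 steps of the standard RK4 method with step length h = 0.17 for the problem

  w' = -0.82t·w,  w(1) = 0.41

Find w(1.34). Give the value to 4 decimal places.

0.2959

RK4: k1 = f(t_n, w_n); k2 = f(t_n + h/2, w_n + (h/2)·k1); k3 = f(t_n + h/2, w_n + (h/2)·k2); k4 = f(t_n + h, w_n + h·k3); w_{n+1} = w_n + (h/6)·(k1 + 2k2 + 2k3 + k4).
t=1.000000, w=0.410000:
  k1 = f(1.000000, 0.410000) = -0.336200
  k2 = f(1.085000, 0.381423) = -0.339352
  k3 = f(1.085000, 0.381155) = -0.339114
  k4 = f(1.170000, 0.352351) = -0.338045
  w ← 0.410000 + (0.17/6)·(k1 + 2k2 + 2k3 + k4) = 0.352450
t=1.170000, w=0.352450:
  k1 = f(1.170000, 0.352450) = -0.338141
  k2 = f(1.255000, 0.323708) = -0.333128
  k3 = f(1.255000, 0.324134) = -0.333566
  k4 = f(1.340000, 0.295744) = -0.324963
  w ← 0.352450 + (0.17/6)·(k1 + 2k2 + 2k3 + k4) = 0.295883
w(1.34) ≈ 0.2959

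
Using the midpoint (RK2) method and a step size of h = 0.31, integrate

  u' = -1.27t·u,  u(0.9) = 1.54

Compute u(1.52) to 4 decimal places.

Midpoint: k1 = f(t_n, u_n); k2 = f(t_n + h/2, u_n + (h/2)·k1); u_{n+1} = u_n + h·k2.
t=0.900000, u=1.540000:
  k1 = f(0.900000, 1.540000) = -1.760220
  k2 = f(1.055000, 1.267166) = -1.697812
  u ← 1.540000 + 0.31·(-1.697812) = 1.013678
t=1.210000, u=1.013678:
  k1 = f(1.210000, 1.013678) = -1.557719
  k2 = f(1.365000, 0.772232) = -1.338702
  u ← 1.013678 + 0.31·(-1.338702) = 0.598680
u(1.52) ≈ 0.5987

0.5987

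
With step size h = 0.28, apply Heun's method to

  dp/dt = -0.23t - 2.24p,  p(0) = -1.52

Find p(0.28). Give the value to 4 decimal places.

-0.8746

Heun: k1 = f(t_n, p_n); k2 = f(t_n + h, p_n + h·k1); p_{n+1} = p_n + (h/2)·(k1 + k2).
t=0.000000, p=-1.520000:
  k1 = f(0.000000, -1.520000) = 3.404800
  k2 = f(0.280000, -0.566656) = 1.204909
  p ← -1.520000 + (0.28/2)·(3.404800 + 1.204909) = -0.874641
p(0.28) ≈ -0.8746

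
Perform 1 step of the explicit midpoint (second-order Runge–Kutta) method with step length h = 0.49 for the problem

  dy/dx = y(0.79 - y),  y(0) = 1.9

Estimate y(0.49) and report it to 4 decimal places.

1.4979

Midpoint: k1 = f(x_n, y_n); k2 = f(x_n + h/2, y_n + (h/2)·k1); y_{n+1} = y_n + h·k2.
x=0.000000, y=1.900000:
  k1 = f(0.000000, 1.900000) = -2.109000
  k2 = f(0.245000, 1.383295) = -0.820702
  y ← 1.900000 + 0.49·(-0.820702) = 1.497856
y(0.49) ≈ 1.4979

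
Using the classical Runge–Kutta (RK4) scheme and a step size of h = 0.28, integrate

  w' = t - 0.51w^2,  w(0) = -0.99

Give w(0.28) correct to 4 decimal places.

-1.1094

RK4: k1 = f(t_n, w_n); k2 = f(t_n + h/2, w_n + (h/2)·k1); k3 = f(t_n + h/2, w_n + (h/2)·k2); k4 = f(t_n + h, w_n + h·k3); w_{n+1} = w_n + (h/6)·(k1 + 2k2 + 2k3 + k4).
t=0.000000, w=-0.990000:
  k1 = f(0.000000, -0.990000) = -0.499851
  k2 = f(0.140000, -1.059979) = -0.433013
  k3 = f(0.140000, -1.050622) = -0.422941
  k4 = f(0.280000, -1.108424) = -0.346587
  w ← -0.990000 + (0.28/6)·(k1 + 2k2 + 2k3 + k4) = -1.109390
w(0.28) ≈ -1.1094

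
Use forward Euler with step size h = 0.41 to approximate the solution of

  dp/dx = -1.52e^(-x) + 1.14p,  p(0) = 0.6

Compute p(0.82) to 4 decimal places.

Euler: p_{n+1} = p_n + h·f(x_n, p_n).
x=0.000000, p=0.600000: f=-0.836000 → p ← 0.600000 + 0.41·(-0.836000) = 0.257240
x=0.410000, p=0.257240: f=-0.715495 → p ← 0.257240 + 0.41·(-0.715495) = -0.036113
p(0.82) ≈ -0.0361

-0.0361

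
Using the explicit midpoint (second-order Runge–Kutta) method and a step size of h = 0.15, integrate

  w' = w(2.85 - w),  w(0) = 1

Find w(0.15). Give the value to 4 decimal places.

1.2923

Midpoint: k1 = f(x_n, w_n); k2 = f(x_n + h/2, w_n + (h/2)·k1); w_{n+1} = w_n + h·k2.
x=0.000000, w=1.000000:
  k1 = f(0.000000, 1.000000) = 1.850000
  k2 = f(0.075000, 1.138750) = 1.948686
  w ← 1.000000 + 0.15·1.948686 = 1.292303
w(0.15) ≈ 1.2923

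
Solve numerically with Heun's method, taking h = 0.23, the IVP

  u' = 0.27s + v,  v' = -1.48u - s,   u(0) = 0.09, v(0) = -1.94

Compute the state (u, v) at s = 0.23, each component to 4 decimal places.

Heun on (u,v): k1 = f(s_n, state_n); k2 = f(s_n + h, state_n + h·k1); state_{n+1} = state_n + (h/2)·(k1 + k2).
0.000000: (0.090000, -1.940000)
  k1 = (-1.940000, -0.133200)
  predictor → (-0.356200, -1.970636)
  k2 = (-1.908536, 0.297176)
  → (-0.352582, -1.921143)
(u(0.23), v(0.23)) ≈ (-0.3526, -1.9211)

-0.3526, -1.9211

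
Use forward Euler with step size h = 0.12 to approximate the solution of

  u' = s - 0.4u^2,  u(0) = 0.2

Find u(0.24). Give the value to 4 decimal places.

0.2106

Euler: u_{n+1} = u_n + h·f(s_n, u_n).
s=0.000000, u=0.200000: f=-0.016000 → u ← 0.200000 + 0.12·(-0.016000) = 0.198080
s=0.120000, u=0.198080: f=0.104306 → u ← 0.198080 + 0.12·0.104306 = 0.210597
u(0.24) ≈ 0.2106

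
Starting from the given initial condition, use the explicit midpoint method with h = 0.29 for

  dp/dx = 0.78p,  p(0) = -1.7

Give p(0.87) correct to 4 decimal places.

Midpoint: k1 = f(x_n, p_n); k2 = f(x_n + h/2, p_n + (h/2)·k1); p_{n+1} = p_n + h·k2.
x=0.000000, p=-1.700000:
  k1 = f(0.000000, -1.700000) = -1.326000
  k2 = f(0.145000, -1.892270) = -1.475971
  p ← -1.700000 + 0.29·(-1.475971) = -2.128031
x=0.290000, p=-2.128031:
  k1 = f(0.290000, -2.128031) = -1.659865
  k2 = f(0.435000, -2.368712) = -1.847595
  p ← -2.128031 + 0.29·(-1.847595) = -2.663834
x=0.580000, p=-2.663834:
  k1 = f(0.580000, -2.663834) = -2.077791
  k2 = f(0.725000, -2.965114) = -2.312789
  p ← -2.663834 + 0.29·(-2.312789) = -3.334543
p(0.87) ≈ -3.3345

-3.3345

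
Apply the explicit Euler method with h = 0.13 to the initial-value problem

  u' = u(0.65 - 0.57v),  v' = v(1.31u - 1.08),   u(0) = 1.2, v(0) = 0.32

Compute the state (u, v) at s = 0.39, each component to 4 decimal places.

Euler on (u,v): u_{n+1} = u_n + h·u', v_{n+1} = v_n + h·v'.
0.000000: (1.200000, 0.320000); f=(0.561120, 0.157440) → (1.272946, 0.340467)
0.130000: (1.272946, 0.340467); f=(0.580379, 0.200044) → (1.348395, 0.366473)
0.260000: (1.348395, 0.366473); f=(0.594791, 0.251546) → (1.425718, 0.399174)
(u(0.39), v(0.39)) ≈ (1.4257, 0.3992)

1.4257, 0.3992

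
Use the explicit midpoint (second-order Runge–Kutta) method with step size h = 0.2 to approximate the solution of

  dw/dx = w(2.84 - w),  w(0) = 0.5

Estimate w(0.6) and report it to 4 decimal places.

1.5318

Midpoint: k1 = f(x_n, w_n); k2 = f(x_n + h/2, w_n + (h/2)·k1); w_{n+1} = w_n + h·k2.
x=0.000000, w=0.500000:
  k1 = f(0.000000, 0.500000) = 1.170000
  k2 = f(0.100000, 0.617000) = 1.371591
  w ← 0.500000 + 0.2·1.371591 = 0.774318
x=0.200000, w=0.774318:
  k1 = f(0.200000, 0.774318) = 1.599495
  k2 = f(0.300000, 0.934268) = 1.780464
  w ← 0.774318 + 0.2·1.780464 = 1.130411
x=0.400000, w=1.130411:
  k1 = f(0.400000, 1.130411) = 1.932538
  k2 = f(0.500000, 1.323665) = 2.007120
  w ← 1.130411 + 0.2·2.007120 = 1.531835
w(0.6) ≈ 1.5318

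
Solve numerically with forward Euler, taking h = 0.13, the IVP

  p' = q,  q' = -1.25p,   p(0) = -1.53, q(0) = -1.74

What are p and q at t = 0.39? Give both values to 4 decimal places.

Euler on (p,q): p_{n+1} = p_n + h·p', q_{n+1} = q_n + h·q'.
0.000000: (-1.530000, -1.740000); f=(-1.740000, 1.912500) → (-1.756200, -1.491375)
0.130000: (-1.756200, -1.491375); f=(-1.491375, 2.195250) → (-1.950079, -1.205992)
0.260000: (-1.950079, -1.205992); f=(-1.205992, 2.437598) → (-2.106858, -0.889105)
(p(0.39), q(0.39)) ≈ (-2.1069, -0.8891)

-2.1069, -0.8891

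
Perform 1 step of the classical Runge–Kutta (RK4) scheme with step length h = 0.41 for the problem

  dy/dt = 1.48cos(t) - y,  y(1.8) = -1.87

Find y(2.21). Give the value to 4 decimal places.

RK4: k1 = f(t_n, y_n); k2 = f(t_n + h/2, y_n + (h/2)·k1); k3 = f(t_n + h/2, y_n + (h/2)·k2); k4 = f(t_n + h, y_n + h·k3); y_{n+1} = y_n + (h/6)·(k1 + 2k2 + 2k3 + k4).
t=1.800000, y=-1.870000:
  k1 = f(1.800000, -1.870000) = 1.533741
  k2 = f(2.005000, -1.555583) = 0.932965
  k3 = f(2.005000, -1.678742) = 1.056124
  k4 = f(2.210000, -1.436989) = 0.554086
  y ← -1.870000 + (0.41/6)·(k1 + 2k2 + 2k3 + k4) = -1.455490
y(2.21) ≈ -1.4555

-1.4555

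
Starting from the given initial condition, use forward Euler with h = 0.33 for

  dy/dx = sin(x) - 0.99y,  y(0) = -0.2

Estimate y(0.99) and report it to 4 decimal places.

Euler: y_{n+1} = y_n + h·f(x_n, y_n).
x=0.000000, y=-0.200000: f=0.198000 → y ← -0.200000 + 0.33·0.198000 = -0.134660
x=0.330000, y=-0.134660: f=0.457356 → y ← -0.134660 + 0.33·0.457356 = 0.016268
x=0.660000, y=0.016268: f=0.597012 → y ← 0.016268 + 0.33·0.597012 = 0.213282
y(0.99) ≈ 0.2133

0.2133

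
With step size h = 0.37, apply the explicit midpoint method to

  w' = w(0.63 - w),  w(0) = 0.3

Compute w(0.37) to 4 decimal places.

0.3367

Midpoint: k1 = f(x_n, w_n); k2 = f(x_n + h/2, w_n + (h/2)·k1); w_{n+1} = w_n + h·k2.
x=0.000000, w=0.300000:
  k1 = f(0.000000, 0.300000) = 0.099000
  k2 = f(0.185000, 0.318315) = 0.099214
  w ← 0.300000 + 0.37·0.099214 = 0.336709
w(0.37) ≈ 0.3367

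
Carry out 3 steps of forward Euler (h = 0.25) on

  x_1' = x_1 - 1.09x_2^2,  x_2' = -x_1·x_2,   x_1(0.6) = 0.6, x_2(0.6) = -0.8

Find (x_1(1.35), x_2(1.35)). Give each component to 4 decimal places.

Euler on (x_1,x_2): x_1_{n+1} = x_1_n + h·x_1', x_2_{n+1} = x_2_n + h·x_2'.
0.600000: (0.600000, -0.800000); f=(-0.097600, 0.480000) → (0.575600, -0.680000)
0.850000: (0.575600, -0.680000); f=(0.071584, 0.391408) → (0.593496, -0.582148)
1.100000: (0.593496, -0.582148); f=(0.224099, 0.345503) → (0.649521, -0.495772)
(x_1(1.35), x_2(1.35)) ≈ (0.6495, -0.4958)

0.6495, -0.4958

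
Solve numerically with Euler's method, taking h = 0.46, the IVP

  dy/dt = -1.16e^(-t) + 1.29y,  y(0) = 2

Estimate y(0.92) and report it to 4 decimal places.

3.8908

Euler: y_{n+1} = y_n + h·f(t_n, y_n).
t=0.000000, y=2.000000: f=1.420000 → y ← 2.000000 + 0.46·1.420000 = 2.653200
t=0.460000, y=2.653200: f=2.690339 → y ← 2.653200 + 0.46·2.690339 = 3.890756
y(0.92) ≈ 3.8908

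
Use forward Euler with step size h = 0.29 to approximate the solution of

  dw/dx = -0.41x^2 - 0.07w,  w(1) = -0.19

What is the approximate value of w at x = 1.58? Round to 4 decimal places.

-0.4967

Euler: w_{n+1} = w_n + h·f(x_n, w_n).
x=1.000000, w=-0.190000: f=-0.396700 → w ← -0.190000 + 0.29·(-0.396700) = -0.305043
x=1.290000, w=-0.305043: f=-0.660928 → w ← -0.305043 + 0.29·(-0.660928) = -0.496712
w(1.58) ≈ -0.4967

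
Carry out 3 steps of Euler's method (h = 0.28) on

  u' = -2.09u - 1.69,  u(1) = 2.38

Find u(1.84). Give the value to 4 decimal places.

-0.5810

Euler: u_{n+1} = u_n + h·f(x_n, u_n).
x=1.000000, u=2.380000: f=-6.664200 → u ← 2.380000 + 0.28·(-6.664200) = 0.514024
x=1.280000, u=0.514024: f=-2.764310 → u ← 0.514024 + 0.28·(-2.764310) = -0.259983
x=1.560000, u=-0.259983: f=-1.146636 → u ← -0.259983 + 0.28·(-1.146636) = -0.581041
u(1.84) ≈ -0.5810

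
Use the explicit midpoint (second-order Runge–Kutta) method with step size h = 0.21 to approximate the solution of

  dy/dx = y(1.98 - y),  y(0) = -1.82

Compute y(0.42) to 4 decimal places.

Midpoint: k1 = f(x_n, y_n); k2 = f(x_n + h/2, y_n + (h/2)·k1); y_{n+1} = y_n + h·k2.
x=0.000000, y=-1.820000:
  k1 = f(0.000000, -1.820000) = -6.916000
  k2 = f(0.105000, -2.546180) = -11.524469
  y ← -1.820000 + 0.21·(-11.524469) = -4.240138
x=0.210000, y=-4.240138:
  k1 = f(0.210000, -4.240138) = -26.374249
  k2 = f(0.315000, -7.009435) = -63.010854
  y ← -4.240138 + 0.21·(-63.010854) = -17.472418
y(0.42) ≈ -17.4724

-17.4724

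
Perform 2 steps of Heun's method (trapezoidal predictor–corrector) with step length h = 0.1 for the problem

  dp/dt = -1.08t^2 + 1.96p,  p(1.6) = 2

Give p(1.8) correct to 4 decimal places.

2.2013

Heun: k1 = f(t_n, p_n); k2 = f(t_n + h, p_n + h·k1); p_{n+1} = p_n + (h/2)·(k1 + k2).
t=1.600000, p=2.000000:
  k1 = f(1.600000, 2.000000) = 1.155200
  k2 = f(1.700000, 2.115520) = 1.025219
  p ← 2.000000 + (0.1/2)·(1.155200 + 1.025219) = 2.109021
t=1.700000, p=2.109021:
  k1 = f(1.700000, 2.109021) = 1.012481
  k2 = f(1.800000, 2.210269) = 0.832927
  p ← 2.109021 + (0.1/2)·(1.012481 + 0.832927) = 2.201291
p(1.8) ≈ 2.2013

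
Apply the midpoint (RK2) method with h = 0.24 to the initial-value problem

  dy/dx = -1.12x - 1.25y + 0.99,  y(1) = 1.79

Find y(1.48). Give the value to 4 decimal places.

0.8361

Midpoint: k1 = f(x_n, y_n); k2 = f(x_n + h/2, y_n + (h/2)·k1); y_{n+1} = y_n + h·k2.
x=1.000000, y=1.790000:
  k1 = f(1.000000, 1.790000) = -2.367500
  k2 = f(1.120000, 1.505900) = -2.146775
  y ← 1.790000 + 0.24·(-2.146775) = 1.274774
x=1.240000, y=1.274774:
  k1 = f(1.240000, 1.274774) = -1.992267
  k2 = f(1.360000, 1.035702) = -1.827827
  y ← 1.274774 + 0.24·(-1.827827) = 0.836095
y(1.48) ≈ 0.8361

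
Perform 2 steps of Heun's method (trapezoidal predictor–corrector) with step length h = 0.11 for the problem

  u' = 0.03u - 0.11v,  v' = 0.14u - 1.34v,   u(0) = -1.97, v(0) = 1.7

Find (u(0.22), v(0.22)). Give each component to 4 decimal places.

-2.0180, 1.2144

Heun on (u,v): k1 = f(s_n, state_n); k2 = f(s_n + h, state_n + h·k1); state_{n+1} = state_n + (h/2)·(k1 + k2).
0.000000: (-1.970000, 1.700000)
  k1 = (-0.246100, -2.553800)
  predictor → (-1.997071, 1.419082)
  k2 = (-0.216011, -2.181160)
  → (-1.995416, 1.439577)
0.110000: (-1.995416, 1.439577)
  k1 = (-0.218216, -2.208392)
  predictor → (-2.019420, 1.196654)
  k2 = (-0.192215, -1.886235)
  → (-2.017990, 1.214373)
(u(0.22), v(0.22)) ≈ (-2.0180, 1.2144)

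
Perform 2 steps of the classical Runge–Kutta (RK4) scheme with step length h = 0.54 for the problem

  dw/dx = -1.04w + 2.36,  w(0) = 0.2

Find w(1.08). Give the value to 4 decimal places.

RK4: k1 = f(x_n, w_n); k2 = f(x_n + h/2, w_n + (h/2)·k1); k3 = f(x_n + h/2, w_n + (h/2)·k2); k4 = f(x_n + h, w_n + h·k3); w_{n+1} = w_n + (h/6)·(k1 + 2k2 + 2k3 + k4).
x=0.000000, w=0.200000:
  k1 = f(0.000000, 0.200000) = 2.152000
  k2 = f(0.270000, 0.781040) = 1.547718
  k3 = f(0.270000, 0.617884) = 1.717401
  k4 = f(0.540000, 1.127396) = 1.187508
  w ← 0.200000 + (0.54/6)·(k1 + 2k2 + 2k3 + k4) = 1.088277
x=0.540000, w=1.088277:
  k1 = f(0.540000, 1.088277) = 1.228192
  k2 = f(0.810000, 1.419889) = 0.883316
  k3 = f(0.810000, 1.326772) = 0.980157
  k4 = f(1.080000, 1.617562) = 0.677736
  w ← 1.088277 + (0.54/6)·(k1 + 2k2 + 2k3 + k4) = 1.595236
w(1.08) ≈ 1.5952

1.5952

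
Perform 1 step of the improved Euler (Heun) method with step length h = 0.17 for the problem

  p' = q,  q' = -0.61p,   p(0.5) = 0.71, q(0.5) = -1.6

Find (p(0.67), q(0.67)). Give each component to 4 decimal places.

0.4317, -1.6595

Heun on (p,q): k1 = f(t_n, state_n); k2 = f(t_n + h, state_n + h·k1); state_{n+1} = state_n + (h/2)·(k1 + k2).
0.500000: (0.710000, -1.600000)
  k1 = (-1.600000, -0.433100)
  predictor → (0.438000, -1.673627)
  k2 = (-1.673627, -0.267180)
  → (0.431742, -1.659524)
(p(0.67), q(0.67)) ≈ (0.4317, -1.6595)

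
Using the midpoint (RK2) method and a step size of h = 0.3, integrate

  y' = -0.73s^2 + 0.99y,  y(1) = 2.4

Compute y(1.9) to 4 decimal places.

3.7644

Midpoint: k1 = f(s_n, y_n); k2 = f(s_n + h/2, y_n + (h/2)·k1); y_{n+1} = y_n + h·k2.
s=1.000000, y=2.400000:
  k1 = f(1.000000, 2.400000) = 1.646000
  k2 = f(1.150000, 2.646900) = 1.655006
  y ← 2.400000 + 0.3·1.655006 = 2.896502
s=1.300000, y=2.896502:
  k1 = f(1.300000, 2.896502) = 1.633837
  k2 = f(1.450000, 3.141577) = 1.575337
  y ← 2.896502 + 0.3·1.575337 = 3.369103
s=1.600000, y=3.369103:
  k1 = f(1.600000, 3.369103) = 1.466612
  k2 = f(1.750000, 3.589095) = 1.317579
  y ← 3.369103 + 0.3·1.317579 = 3.764376
y(1.9) ≈ 3.7644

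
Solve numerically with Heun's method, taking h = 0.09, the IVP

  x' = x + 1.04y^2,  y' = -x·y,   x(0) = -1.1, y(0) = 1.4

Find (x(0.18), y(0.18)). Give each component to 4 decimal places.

-0.8335, 1.6733

Heun on (x,y): k1 = f(t_n, state_n); k2 = f(t_n + h, state_n + h·k1); state_{n+1} = state_n + (h/2)·(k1 + k2).
0.000000: (-1.100000, 1.400000)
  k1 = (0.938400, 1.540000)
  predictor → (-1.015544, 1.538600)
  k2 = (1.446438, 1.562516)
  → (-0.992682, 1.539613)
0.090000: (-0.992682, 1.539613)
  k1 = (1.472543, 1.528347)
  predictor → (-0.860153, 1.677164)
  k2 = (2.065242, 1.442619)
  → (-0.833482, 1.673307)
(x(0.18), y(0.18)) ≈ (-0.8335, 1.6733)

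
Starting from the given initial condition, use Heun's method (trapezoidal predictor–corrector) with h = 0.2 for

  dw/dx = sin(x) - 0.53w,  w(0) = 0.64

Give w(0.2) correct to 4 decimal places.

Heun: k1 = f(x_n, w_n); k2 = f(x_n + h, w_n + h·k1); w_{n+1} = w_n + (h/2)·(k1 + k2).
x=0.000000, w=0.640000:
  k1 = f(0.000000, 0.640000) = -0.339200
  k2 = f(0.200000, 0.572160) = -0.104575
  w ← 0.640000 + (0.2/2)·(-0.339200 + (-0.104575)) = 0.595622
w(0.2) ≈ 0.5956

0.5956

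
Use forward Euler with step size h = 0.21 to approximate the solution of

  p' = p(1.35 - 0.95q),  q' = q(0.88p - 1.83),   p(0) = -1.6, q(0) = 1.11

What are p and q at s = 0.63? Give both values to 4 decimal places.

-2.6007, 0.0252

Euler on (p,q): p_{n+1} = p_n + h·p', q_{n+1} = q_n + h·q'.
0.000000: (-1.600000, 1.110000); f=(-0.472800, -3.594180) → (-1.699288, 0.355222)
0.210000: (-1.699288, 0.355222); f=(-1.720595, -1.181246) → (-2.060613, 0.107160)
0.420000: (-2.060613, 0.107160); f=(-2.572052, -0.390422) → (-2.600744, 0.025172)
(p(0.63), q(0.63)) ≈ (-2.6007, 0.0252)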